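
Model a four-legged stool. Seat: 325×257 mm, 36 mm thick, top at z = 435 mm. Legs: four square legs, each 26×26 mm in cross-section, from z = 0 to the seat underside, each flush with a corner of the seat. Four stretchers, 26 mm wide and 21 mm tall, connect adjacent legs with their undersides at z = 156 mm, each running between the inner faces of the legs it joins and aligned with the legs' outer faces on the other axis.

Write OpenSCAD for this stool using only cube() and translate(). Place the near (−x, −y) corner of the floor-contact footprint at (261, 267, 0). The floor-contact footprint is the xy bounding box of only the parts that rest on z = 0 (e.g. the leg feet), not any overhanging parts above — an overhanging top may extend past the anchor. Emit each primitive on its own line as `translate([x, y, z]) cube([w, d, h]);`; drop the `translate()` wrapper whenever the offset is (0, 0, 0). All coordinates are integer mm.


translate([261, 267, 399]) cube([325, 257, 36]);
translate([261, 267, 0]) cube([26, 26, 399]);
translate([560, 267, 0]) cube([26, 26, 399]);
translate([261, 498, 0]) cube([26, 26, 399]);
translate([560, 498, 0]) cube([26, 26, 399]);
translate([287, 267, 156]) cube([273, 26, 21]);
translate([287, 498, 156]) cube([273, 26, 21]);
translate([261, 293, 156]) cube([26, 205, 21]);
translate([560, 293, 156]) cube([26, 205, 21]);


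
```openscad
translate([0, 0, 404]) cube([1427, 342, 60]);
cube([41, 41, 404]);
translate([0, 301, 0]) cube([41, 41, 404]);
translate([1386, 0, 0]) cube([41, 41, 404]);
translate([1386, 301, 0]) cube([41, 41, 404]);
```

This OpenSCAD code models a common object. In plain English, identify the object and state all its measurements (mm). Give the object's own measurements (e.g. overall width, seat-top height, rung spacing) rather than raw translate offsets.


A bench: a 1427×342 mm seat slab, 60 mm thick, top at z = 464 mm, on four 41×41 mm square legs flush with the seat corners and standing on z = 0.


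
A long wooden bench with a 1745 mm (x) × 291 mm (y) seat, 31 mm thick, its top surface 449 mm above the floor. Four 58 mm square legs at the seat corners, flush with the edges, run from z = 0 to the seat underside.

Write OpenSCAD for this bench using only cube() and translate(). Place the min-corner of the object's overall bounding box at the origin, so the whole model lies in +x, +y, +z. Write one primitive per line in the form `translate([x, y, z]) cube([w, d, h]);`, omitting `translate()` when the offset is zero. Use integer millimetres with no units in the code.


// leg_h = 449 − 31 = 418
translate([0, 0, 418]) cube([1745, 291, 31]);
cube([58, 58, 418]);
translate([0, 233, 0]) cube([58, 58, 418]);
translate([1687, 0, 0]) cube([58, 58, 418]);
translate([1687, 233, 0]) cube([58, 58, 418]);


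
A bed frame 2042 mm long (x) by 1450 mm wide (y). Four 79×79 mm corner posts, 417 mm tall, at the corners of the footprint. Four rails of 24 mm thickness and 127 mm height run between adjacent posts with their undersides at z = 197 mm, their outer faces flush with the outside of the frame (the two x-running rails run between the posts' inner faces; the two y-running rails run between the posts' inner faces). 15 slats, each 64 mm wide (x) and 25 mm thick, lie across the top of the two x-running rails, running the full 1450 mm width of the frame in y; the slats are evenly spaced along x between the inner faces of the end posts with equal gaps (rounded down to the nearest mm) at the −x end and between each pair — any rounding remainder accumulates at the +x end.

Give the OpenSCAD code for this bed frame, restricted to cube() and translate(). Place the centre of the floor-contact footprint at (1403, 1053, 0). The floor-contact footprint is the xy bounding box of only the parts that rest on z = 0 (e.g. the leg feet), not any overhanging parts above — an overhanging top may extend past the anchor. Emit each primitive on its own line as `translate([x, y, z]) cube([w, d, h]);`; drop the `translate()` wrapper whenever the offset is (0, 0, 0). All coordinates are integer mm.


// slat z = rail_z + rail_h = 197 + 127 = 324
// slat gap = ⌊(1884 − 15·64) / 16⌋ = 57
translate([382, 328, 0]) cube([79, 79, 417]);
translate([382, 1699, 0]) cube([79, 79, 417]);
translate([2345, 328, 0]) cube([79, 79, 417]);
translate([2345, 1699, 0]) cube([79, 79, 417]);
translate([461, 328, 197]) cube([1884, 24, 127]);
translate([461, 1754, 197]) cube([1884, 24, 127]);
translate([382, 407, 197]) cube([24, 1292, 127]);
translate([2400, 407, 197]) cube([24, 1292, 127]);
translate([518, 328, 324]) cube([64, 1450, 25]);
translate([639, 328, 324]) cube([64, 1450, 25]);
translate([760, 328, 324]) cube([64, 1450, 25]);
translate([881, 328, 324]) cube([64, 1450, 25]);
translate([1002, 328, 324]) cube([64, 1450, 25]);
translate([1123, 328, 324]) cube([64, 1450, 25]);
translate([1244, 328, 324]) cube([64, 1450, 25]);
translate([1365, 328, 324]) cube([64, 1450, 25]);
translate([1486, 328, 324]) cube([64, 1450, 25]);
translate([1607, 328, 324]) cube([64, 1450, 25]);
translate([1728, 328, 324]) cube([64, 1450, 25]);
translate([1849, 328, 324]) cube([64, 1450, 25]);
translate([1970, 328, 324]) cube([64, 1450, 25]);
translate([2091, 328, 324]) cube([64, 1450, 25]);
translate([2212, 328, 324]) cube([64, 1450, 25]);


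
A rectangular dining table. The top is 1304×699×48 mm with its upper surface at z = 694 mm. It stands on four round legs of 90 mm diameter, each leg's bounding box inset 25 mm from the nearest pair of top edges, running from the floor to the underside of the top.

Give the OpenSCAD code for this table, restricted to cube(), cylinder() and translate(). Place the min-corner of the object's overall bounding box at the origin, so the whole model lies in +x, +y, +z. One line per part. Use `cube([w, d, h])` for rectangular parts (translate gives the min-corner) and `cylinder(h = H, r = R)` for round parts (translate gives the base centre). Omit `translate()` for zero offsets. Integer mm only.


// leg_h = 694 - 48 = 646
translate([0, 0, 646]) cube([1304, 699, 48]);
translate([70, 70, 0]) cylinder(h = 646, r = 45);
translate([1234, 70, 0]) cylinder(h = 646, r = 45);
translate([70, 629, 0]) cylinder(h = 646, r = 45);
translate([1234, 629, 0]) cylinder(h = 646, r = 45);


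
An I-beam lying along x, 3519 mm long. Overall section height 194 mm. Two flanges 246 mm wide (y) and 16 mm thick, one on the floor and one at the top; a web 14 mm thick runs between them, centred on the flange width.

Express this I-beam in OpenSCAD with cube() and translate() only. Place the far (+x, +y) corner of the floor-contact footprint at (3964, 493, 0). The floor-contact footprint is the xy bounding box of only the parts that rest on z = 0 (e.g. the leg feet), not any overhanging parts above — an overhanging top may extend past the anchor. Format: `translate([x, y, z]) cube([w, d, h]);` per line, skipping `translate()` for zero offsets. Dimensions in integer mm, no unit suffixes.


translate([445, 247, 0]) cube([3519, 246, 16]);
translate([445, 363, 16]) cube([3519, 14, 162]);
translate([445, 247, 178]) cube([3519, 246, 16]);


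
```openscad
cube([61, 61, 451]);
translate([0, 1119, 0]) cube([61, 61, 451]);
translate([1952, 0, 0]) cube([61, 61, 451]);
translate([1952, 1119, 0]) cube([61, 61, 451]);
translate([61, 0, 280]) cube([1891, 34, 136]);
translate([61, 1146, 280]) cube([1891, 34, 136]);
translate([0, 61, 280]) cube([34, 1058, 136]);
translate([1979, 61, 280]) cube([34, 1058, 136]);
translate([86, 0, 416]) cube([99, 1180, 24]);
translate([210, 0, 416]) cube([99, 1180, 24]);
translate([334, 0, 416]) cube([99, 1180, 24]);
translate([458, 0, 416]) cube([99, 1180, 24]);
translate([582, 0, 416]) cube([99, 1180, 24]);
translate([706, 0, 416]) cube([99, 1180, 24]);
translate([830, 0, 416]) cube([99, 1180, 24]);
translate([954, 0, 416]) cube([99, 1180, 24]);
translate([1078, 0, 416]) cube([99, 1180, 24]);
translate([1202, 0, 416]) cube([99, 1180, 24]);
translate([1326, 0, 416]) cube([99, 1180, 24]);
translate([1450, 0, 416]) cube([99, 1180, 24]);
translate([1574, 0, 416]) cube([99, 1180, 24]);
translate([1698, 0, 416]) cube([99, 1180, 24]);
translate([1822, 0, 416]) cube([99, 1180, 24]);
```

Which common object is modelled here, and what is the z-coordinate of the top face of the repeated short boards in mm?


A bed frame. The slat-top height is 440 mm.

Four posts, four rails, and a row of slats — a bed frame. Slats sit on the rails at z = 280 + 136 = 416; with slat thickness 24, the top is 440 mm.


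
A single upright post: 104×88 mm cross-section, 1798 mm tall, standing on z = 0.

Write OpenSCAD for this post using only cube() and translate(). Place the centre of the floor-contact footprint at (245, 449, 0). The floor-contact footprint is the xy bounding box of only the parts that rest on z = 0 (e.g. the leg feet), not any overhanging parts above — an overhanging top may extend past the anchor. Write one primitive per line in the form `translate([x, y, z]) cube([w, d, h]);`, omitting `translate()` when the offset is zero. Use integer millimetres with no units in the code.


translate([193, 405, 0]) cube([104, 88, 1798]);


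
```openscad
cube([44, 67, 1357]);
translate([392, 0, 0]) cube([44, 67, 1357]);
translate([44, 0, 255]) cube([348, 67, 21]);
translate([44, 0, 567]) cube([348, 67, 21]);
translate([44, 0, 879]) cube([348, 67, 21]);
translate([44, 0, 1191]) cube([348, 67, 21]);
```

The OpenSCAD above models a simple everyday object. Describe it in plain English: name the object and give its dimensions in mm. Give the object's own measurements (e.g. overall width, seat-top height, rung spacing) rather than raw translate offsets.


A straight ladder. Two 44×67 mm vertical rails, 1357 mm tall, stand 436 mm apart (outside-to-outside) with their front faces coplanar on the −y side. 4 rungs, each 67 mm deep and 21 mm tall, span between the inner faces of the rails, front faces flush with the rails. The lowest rung's underside is at z = 255 mm and rungs are spaced 312 mm apart (underside to underside).


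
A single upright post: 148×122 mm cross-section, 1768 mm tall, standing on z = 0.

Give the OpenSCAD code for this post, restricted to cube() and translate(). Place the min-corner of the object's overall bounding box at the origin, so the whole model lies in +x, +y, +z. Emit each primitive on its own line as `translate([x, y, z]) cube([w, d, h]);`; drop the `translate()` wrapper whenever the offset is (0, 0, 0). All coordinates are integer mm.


cube([148, 122, 1768]);


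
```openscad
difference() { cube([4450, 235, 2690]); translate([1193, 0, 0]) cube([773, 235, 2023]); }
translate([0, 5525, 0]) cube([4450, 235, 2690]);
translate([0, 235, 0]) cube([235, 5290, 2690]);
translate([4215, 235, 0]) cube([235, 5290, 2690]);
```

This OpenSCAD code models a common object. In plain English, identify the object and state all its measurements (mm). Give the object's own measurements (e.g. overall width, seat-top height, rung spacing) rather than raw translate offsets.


A single room: four walls, each 2690 mm tall and 235 mm thick, enclosing an outside footprint 4450×5760 mm (x × y), no floor or roof. The front and back walls (−y and +y sides) run the full x-width; the side walls fit between their inner faces. A door opening 773 mm wide and 2023 mm tall is cut through the front wall from the floor up, its −x edge 1193 mm from the wall's −x end.


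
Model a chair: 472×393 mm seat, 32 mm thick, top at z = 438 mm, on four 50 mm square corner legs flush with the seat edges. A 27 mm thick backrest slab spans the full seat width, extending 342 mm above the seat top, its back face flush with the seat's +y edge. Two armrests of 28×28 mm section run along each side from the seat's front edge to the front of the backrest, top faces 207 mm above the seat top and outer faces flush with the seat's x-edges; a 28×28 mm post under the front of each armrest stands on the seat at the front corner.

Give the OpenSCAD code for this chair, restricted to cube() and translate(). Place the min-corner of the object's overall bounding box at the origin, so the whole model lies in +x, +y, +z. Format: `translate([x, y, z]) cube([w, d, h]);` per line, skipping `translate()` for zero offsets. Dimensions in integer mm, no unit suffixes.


// leg_h = 438 - 32 = 406
// arm post h = 207 - 28 = 179
translate([0, 0, 406]) cube([472, 393, 32]);
cube([50, 50, 406]);
translate([422, 0, 0]) cube([50, 50, 406]);
translate([0, 343, 0]) cube([50, 50, 406]);
translate([422, 343, 0]) cube([50, 50, 406]);
translate([0, 366, 438]) cube([472, 27, 342]);
translate([0, 0, 617]) cube([28, 366, 28]);
translate([444, 0, 617]) cube([28, 366, 28]);
translate([0, 0, 438]) cube([28, 28, 179]);
translate([444, 0, 438]) cube([28, 28, 179]);


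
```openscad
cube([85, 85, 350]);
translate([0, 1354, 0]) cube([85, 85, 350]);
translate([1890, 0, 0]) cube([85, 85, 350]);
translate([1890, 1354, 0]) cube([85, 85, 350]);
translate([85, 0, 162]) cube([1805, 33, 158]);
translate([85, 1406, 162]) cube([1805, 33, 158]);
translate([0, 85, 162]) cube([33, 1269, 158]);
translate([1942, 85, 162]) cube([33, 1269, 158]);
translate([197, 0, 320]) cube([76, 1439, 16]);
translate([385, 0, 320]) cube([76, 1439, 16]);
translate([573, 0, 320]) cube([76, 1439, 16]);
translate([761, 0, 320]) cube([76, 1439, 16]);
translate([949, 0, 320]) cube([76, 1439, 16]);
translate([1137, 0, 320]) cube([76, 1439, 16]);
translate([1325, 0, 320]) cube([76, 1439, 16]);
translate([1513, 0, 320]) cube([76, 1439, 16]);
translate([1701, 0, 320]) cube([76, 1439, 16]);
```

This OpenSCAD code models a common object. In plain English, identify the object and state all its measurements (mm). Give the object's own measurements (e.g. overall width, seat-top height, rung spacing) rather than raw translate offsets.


A bed frame 1975 mm long (x) by 1439 mm wide (y). Four 85×85 mm corner posts, 350 mm tall, at the corners of the footprint. Four rails of 33 mm thickness and 158 mm height run between adjacent posts with their undersides at z = 162 mm, their outer faces flush with the outside of the frame (the two x-running rails run between the posts' inner faces; the two y-running rails run between the posts' inner faces). 9 slats, each 76 mm wide (x) and 16 mm thick, lie across the top of the two x-running rails, running the full 1439 mm width of the frame in y; along x they sit between the end posts with a 112 mm gap after the −x posts and between neighbouring slats, leaving 113 mm before the +x posts.


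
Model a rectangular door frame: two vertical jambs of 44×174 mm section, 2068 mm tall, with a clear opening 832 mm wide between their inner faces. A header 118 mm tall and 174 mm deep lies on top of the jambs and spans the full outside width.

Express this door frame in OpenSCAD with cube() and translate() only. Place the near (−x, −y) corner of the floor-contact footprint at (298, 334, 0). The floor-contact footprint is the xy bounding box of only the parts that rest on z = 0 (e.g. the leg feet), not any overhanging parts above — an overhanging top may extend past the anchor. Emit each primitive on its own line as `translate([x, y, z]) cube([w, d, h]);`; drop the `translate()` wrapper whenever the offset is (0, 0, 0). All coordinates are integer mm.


translate([298, 334, 0]) cube([44, 174, 2068]);
translate([1174, 334, 0]) cube([44, 174, 2068]);
translate([298, 334, 2068]) cube([920, 174, 118]);


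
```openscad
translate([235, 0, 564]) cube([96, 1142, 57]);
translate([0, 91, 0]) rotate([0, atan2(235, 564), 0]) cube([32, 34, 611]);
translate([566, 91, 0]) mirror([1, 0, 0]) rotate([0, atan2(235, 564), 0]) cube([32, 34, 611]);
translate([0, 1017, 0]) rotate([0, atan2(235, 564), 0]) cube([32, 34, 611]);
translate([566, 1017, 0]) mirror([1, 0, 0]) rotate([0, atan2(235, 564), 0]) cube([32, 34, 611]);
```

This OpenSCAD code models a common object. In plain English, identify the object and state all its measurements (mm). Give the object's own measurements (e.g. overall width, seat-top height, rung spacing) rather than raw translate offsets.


A sawhorse. A 96×1142×57 mm beam (x, y, z) sits on two A-frame leg pairs. Each pair is two raked legs of 32×34 mm section (34 mm along y) splaying symmetrically in x. Each leg rises 564 mm vertically over 235 mm of horizontal reach and is 611 mm long along its own axis. Every leg's outer bottom edge rests on the floor and its outer top edge meets a bottom edge of the beam — the left legs (tilting toward +x) meet the beam's −x bottom edge, the right legs (their mirror images, tilting toward −x) meet its +x bottom edge — so the leg tops tuck under the beam, the beam's underside is 564 mm above the floor, and the feet are 566 mm apart outside-to-outside with the beam centred between them. The two leg pairs are set in 91 mm from either end of the beam.


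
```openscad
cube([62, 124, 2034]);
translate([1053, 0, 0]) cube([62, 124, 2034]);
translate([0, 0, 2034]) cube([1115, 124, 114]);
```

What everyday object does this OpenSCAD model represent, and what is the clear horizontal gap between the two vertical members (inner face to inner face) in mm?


A door frame. The clear opening width is 991 mm.

Two 2034 mm tall posts with a header on top — a door frame. The left jamb is 62 mm wide at x = 0; the right jamb starts at x = 1053. The clear opening is 1053 − 62 = 991 mm.


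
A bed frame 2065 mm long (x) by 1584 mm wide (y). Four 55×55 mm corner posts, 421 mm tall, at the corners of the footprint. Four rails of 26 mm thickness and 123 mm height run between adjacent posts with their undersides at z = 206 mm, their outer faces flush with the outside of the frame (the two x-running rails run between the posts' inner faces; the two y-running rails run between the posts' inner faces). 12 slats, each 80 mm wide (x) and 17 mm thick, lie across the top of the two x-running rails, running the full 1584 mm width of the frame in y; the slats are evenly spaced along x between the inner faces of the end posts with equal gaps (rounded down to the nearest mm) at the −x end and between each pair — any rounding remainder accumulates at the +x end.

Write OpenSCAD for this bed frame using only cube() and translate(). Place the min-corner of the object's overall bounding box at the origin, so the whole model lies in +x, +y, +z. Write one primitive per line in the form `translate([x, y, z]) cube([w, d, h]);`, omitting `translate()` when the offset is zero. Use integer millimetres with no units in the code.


cube([55, 55, 421]);
translate([0, 1529, 0]) cube([55, 55, 421]);
translate([2010, 0, 0]) cube([55, 55, 421]);
translate([2010, 1529, 0]) cube([55, 55, 421]);
translate([55, 0, 206]) cube([1955, 26, 123]);
translate([55, 1558, 206]) cube([1955, 26, 123]);
translate([0, 55, 206]) cube([26, 1474, 123]);
translate([2039, 55, 206]) cube([26, 1474, 123]);
translate([131, 0, 329]) cube([80, 1584, 17]);
translate([287, 0, 329]) cube([80, 1584, 17]);
translate([443, 0, 329]) cube([80, 1584, 17]);
translate([599, 0, 329]) cube([80, 1584, 17]);
translate([755, 0, 329]) cube([80, 1584, 17]);
translate([911, 0, 329]) cube([80, 1584, 17]);
translate([1067, 0, 329]) cube([80, 1584, 17]);
translate([1223, 0, 329]) cube([80, 1584, 17]);
translate([1379, 0, 329]) cube([80, 1584, 17]);
translate([1535, 0, 329]) cube([80, 1584, 17]);
translate([1691, 0, 329]) cube([80, 1584, 17]);
translate([1847, 0, 329]) cube([80, 1584, 17]);


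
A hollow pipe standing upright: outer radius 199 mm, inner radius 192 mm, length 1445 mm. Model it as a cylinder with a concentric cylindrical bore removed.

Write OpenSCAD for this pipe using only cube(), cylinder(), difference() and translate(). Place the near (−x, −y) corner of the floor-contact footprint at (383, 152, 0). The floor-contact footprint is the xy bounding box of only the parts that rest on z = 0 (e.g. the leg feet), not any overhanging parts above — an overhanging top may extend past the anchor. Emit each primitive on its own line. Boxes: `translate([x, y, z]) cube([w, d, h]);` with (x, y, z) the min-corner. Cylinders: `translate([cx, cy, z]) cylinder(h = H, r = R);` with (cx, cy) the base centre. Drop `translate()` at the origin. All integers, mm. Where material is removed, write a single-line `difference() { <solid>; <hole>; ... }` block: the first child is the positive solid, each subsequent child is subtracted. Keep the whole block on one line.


difference() { translate([582, 351, 0]) cylinder(h = 1445, r = 199); translate([582, 351, 0]) cylinder(h = 1445, r = 192); }


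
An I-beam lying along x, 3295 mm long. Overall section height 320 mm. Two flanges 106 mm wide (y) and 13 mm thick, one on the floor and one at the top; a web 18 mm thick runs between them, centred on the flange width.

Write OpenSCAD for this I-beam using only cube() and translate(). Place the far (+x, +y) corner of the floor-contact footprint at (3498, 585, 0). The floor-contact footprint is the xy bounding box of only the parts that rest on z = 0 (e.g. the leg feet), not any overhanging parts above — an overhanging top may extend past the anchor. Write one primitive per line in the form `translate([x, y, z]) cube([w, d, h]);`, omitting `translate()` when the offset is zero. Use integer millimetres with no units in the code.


translate([203, 479, 0]) cube([3295, 106, 13]);
translate([203, 523, 13]) cube([3295, 18, 294]);
translate([203, 479, 307]) cube([3295, 106, 13]);


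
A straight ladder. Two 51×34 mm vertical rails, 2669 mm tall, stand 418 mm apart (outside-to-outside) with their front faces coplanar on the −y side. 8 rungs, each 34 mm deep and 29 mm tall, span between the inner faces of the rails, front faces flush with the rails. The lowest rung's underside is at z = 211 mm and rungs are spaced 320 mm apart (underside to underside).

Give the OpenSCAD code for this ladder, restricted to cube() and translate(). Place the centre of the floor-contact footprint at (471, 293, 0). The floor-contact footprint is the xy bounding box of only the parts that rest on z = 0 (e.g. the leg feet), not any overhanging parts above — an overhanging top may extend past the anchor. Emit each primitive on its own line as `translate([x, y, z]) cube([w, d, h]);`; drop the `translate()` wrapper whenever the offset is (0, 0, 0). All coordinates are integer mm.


translate([262, 276, 0]) cube([51, 34, 2669]);
translate([629, 276, 0]) cube([51, 34, 2669]);
translate([313, 276, 211]) cube([316, 34, 29]);
translate([313, 276, 531]) cube([316, 34, 29]);
translate([313, 276, 851]) cube([316, 34, 29]);
translate([313, 276, 1171]) cube([316, 34, 29]);
translate([313, 276, 1491]) cube([316, 34, 29]);
translate([313, 276, 1811]) cube([316, 34, 29]);
translate([313, 276, 2131]) cube([316, 34, 29]);
translate([313, 276, 2451]) cube([316, 34, 29]);


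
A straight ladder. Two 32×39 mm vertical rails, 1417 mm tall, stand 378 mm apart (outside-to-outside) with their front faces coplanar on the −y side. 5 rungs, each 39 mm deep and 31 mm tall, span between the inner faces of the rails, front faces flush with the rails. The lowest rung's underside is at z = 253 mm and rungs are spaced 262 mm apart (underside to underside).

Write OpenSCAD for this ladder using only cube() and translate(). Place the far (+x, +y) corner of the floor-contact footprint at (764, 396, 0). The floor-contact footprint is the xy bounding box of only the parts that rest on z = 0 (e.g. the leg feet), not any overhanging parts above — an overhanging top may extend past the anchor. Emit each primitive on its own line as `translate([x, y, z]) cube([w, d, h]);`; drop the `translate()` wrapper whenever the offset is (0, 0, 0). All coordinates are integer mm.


translate([386, 357, 0]) cube([32, 39, 1417]);
translate([732, 357, 0]) cube([32, 39, 1417]);
translate([418, 357, 253]) cube([314, 39, 31]);
translate([418, 357, 515]) cube([314, 39, 31]);
translate([418, 357, 777]) cube([314, 39, 31]);
translate([418, 357, 1039]) cube([314, 39, 31]);
translate([418, 357, 1301]) cube([314, 39, 31]);


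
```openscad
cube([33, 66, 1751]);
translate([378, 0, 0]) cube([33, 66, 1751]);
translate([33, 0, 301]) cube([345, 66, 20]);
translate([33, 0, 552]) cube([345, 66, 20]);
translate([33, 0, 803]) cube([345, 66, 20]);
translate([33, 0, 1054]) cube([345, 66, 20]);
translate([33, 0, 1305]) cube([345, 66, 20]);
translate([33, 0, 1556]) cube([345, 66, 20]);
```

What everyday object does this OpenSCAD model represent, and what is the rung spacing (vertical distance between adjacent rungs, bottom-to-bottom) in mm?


A ladder. The rung spacing is 251 mm.

Two tall 33×66 posts with 6 short bars between them — a ladder. Adjacent rungs sit at z = 301 and z = 552, so the spacing is 552 − 301 = 251 mm.


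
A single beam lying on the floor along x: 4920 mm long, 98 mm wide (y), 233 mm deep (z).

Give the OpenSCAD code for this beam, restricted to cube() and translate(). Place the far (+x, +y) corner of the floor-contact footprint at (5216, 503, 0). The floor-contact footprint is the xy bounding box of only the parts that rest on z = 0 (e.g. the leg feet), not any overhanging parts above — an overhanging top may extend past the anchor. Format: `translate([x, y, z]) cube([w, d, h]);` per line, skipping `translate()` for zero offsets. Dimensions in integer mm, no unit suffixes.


translate([296, 405, 0]) cube([4920, 98, 233]);


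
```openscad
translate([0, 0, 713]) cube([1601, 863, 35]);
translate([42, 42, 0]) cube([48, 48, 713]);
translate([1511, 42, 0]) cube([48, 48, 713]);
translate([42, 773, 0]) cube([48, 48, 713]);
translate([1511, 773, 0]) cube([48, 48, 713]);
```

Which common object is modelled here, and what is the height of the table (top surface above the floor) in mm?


A table. The table height is 748 mm.

A 1601×863×35 slab sits at z = 713 on four 48 mm square posts — a table. The top surface is at 713 + 35 = 748 mm.


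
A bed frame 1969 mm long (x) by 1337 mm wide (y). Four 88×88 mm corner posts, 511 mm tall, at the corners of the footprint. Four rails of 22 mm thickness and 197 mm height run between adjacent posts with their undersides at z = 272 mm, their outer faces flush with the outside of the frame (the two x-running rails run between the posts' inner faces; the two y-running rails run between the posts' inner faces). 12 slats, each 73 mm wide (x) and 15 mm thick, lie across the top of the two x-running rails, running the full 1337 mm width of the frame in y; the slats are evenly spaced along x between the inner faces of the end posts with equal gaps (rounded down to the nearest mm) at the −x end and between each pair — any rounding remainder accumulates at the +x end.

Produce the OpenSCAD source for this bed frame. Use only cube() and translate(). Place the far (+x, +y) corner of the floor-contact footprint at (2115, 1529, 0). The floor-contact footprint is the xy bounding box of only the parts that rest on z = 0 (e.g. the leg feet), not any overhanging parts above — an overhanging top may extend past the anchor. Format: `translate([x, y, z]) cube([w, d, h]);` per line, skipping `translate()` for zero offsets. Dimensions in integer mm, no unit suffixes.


translate([146, 192, 0]) cube([88, 88, 511]);
translate([146, 1441, 0]) cube([88, 88, 511]);
translate([2027, 192, 0]) cube([88, 88, 511]);
translate([2027, 1441, 0]) cube([88, 88, 511]);
translate([234, 192, 272]) cube([1793, 22, 197]);
translate([234, 1507, 272]) cube([1793, 22, 197]);
translate([146, 280, 272]) cube([22, 1161, 197]);
translate([2093, 280, 272]) cube([22, 1161, 197]);
translate([304, 192, 469]) cube([73, 1337, 15]);
translate([447, 192, 469]) cube([73, 1337, 15]);
translate([590, 192, 469]) cube([73, 1337, 15]);
translate([733, 192, 469]) cube([73, 1337, 15]);
translate([876, 192, 469]) cube([73, 1337, 15]);
translate([1019, 192, 469]) cube([73, 1337, 15]);
translate([1162, 192, 469]) cube([73, 1337, 15]);
translate([1305, 192, 469]) cube([73, 1337, 15]);
translate([1448, 192, 469]) cube([73, 1337, 15]);
translate([1591, 192, 469]) cube([73, 1337, 15]);
translate([1734, 192, 469]) cube([73, 1337, 15]);
translate([1877, 192, 469]) cube([73, 1337, 15]);


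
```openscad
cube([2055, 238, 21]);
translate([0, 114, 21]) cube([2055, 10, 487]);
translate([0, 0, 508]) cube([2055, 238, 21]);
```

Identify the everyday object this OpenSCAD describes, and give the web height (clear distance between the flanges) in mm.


An I-beam. The web height is 487 mm.

Two wide flanges with a thin centred web — an I-beam. Overall 529 mm minus two 21 mm flanges gives a web of 529 − 2·21 = 487 mm.


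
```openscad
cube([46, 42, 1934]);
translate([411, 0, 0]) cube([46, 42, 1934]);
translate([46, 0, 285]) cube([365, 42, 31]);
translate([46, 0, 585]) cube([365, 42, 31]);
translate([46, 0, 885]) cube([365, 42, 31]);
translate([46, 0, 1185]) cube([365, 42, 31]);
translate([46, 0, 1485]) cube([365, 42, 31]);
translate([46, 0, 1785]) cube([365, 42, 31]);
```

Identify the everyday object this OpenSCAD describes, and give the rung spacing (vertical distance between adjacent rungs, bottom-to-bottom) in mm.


A ladder. The rung spacing is 300 mm.

Two tall 46×42 posts with 6 short bars between them — a ladder. Adjacent rungs sit at z = 285 and z = 585, so the spacing is 585 − 285 = 300 mm.


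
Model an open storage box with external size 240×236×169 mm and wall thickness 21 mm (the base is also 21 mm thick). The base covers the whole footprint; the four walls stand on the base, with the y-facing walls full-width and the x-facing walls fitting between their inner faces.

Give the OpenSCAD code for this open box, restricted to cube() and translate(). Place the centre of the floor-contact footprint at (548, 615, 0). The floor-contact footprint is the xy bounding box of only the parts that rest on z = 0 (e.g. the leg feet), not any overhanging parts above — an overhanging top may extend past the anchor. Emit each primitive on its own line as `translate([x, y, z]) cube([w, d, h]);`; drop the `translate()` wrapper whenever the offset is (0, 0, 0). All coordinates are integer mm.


translate([428, 497, 0]) cube([240, 236, 21]);
translate([428, 497, 21]) cube([240, 21, 148]);
translate([428, 712, 21]) cube([240, 21, 148]);
translate([428, 518, 21]) cube([21, 194, 148]);
translate([647, 518, 21]) cube([21, 194, 148]);


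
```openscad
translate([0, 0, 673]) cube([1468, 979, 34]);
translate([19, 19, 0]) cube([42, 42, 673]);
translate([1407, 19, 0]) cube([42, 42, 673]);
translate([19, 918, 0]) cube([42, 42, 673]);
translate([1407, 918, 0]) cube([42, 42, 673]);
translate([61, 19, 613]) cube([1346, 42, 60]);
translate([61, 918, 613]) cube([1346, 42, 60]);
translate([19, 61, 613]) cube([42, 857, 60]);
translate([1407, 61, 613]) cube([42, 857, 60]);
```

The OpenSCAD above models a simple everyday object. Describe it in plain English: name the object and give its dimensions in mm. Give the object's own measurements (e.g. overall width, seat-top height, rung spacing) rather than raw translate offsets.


A rectangular dining table. The top is 1468×979×34 mm with its upper surface at z = 707 mm. It stands on four 42×42 mm square legs, each inset 19 mm from the nearest pair of top edges, running from the floor to the underside of the top. Four apron rails, 42 mm thick and 60 mm tall, run between adjacent legs with their top edges flush with the underside of the top and their outer faces flush with the legs' outer faces.


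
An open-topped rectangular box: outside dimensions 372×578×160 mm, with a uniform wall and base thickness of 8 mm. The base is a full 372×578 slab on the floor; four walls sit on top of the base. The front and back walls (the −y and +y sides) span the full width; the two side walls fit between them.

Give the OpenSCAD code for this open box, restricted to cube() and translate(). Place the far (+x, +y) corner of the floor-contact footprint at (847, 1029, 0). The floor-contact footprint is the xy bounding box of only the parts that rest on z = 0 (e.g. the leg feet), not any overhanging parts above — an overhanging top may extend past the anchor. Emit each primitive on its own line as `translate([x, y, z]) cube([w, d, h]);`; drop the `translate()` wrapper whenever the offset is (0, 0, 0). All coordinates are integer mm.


translate([475, 451, 0]) cube([372, 578, 8]);
translate([475, 451, 8]) cube([372, 8, 152]);
translate([475, 1021, 8]) cube([372, 8, 152]);
translate([475, 459, 8]) cube([8, 562, 152]);
translate([839, 459, 8]) cube([8, 562, 152]);


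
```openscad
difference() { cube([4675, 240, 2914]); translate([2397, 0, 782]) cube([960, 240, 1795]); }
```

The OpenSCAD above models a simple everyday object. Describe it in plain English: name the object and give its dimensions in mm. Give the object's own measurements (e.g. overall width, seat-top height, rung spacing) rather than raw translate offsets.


A wall 4675 mm long (x), 240 mm thick (y), 2914 mm tall, with a rectangular window opening cut through it. The opening is 960 mm wide and 1795 mm tall; its sill is at z = 782 mm and its near (−x) edge is 2397 mm from the wall's −x end. The opening passes through the full wall thickness.


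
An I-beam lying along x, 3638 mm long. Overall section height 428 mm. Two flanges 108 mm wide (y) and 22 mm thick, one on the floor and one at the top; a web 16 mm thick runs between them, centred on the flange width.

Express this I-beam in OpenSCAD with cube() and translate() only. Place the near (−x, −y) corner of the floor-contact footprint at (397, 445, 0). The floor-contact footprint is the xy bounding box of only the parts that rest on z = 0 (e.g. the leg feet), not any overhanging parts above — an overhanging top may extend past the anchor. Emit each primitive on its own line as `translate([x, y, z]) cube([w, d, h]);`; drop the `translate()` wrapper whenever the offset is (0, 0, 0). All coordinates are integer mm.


translate([397, 445, 0]) cube([3638, 108, 22]);
translate([397, 491, 22]) cube([3638, 16, 384]);
translate([397, 445, 406]) cube([3638, 108, 22]);


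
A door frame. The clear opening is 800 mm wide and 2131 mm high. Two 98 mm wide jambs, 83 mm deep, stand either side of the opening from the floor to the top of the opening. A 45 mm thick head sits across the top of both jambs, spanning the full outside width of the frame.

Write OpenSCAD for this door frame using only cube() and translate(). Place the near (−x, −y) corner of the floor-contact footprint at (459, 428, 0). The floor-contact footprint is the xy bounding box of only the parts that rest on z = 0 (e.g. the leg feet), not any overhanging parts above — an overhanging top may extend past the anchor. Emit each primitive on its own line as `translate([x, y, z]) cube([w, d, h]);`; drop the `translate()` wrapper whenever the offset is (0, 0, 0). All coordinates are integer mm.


translate([459, 428, 0]) cube([98, 83, 2131]);
translate([1357, 428, 0]) cube([98, 83, 2131]);
translate([459, 428, 2131]) cube([996, 83, 45]);


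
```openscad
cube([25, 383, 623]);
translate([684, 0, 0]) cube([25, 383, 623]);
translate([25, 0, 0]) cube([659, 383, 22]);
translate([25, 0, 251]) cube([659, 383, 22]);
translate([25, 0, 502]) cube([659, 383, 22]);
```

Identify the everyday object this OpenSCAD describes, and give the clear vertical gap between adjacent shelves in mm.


A bookshelf. The clear shelf gap is 229 mm.

Two tall side panels with 3 horizontal boards between them — a bookshelf. The first two shelf undersides are at z = 0 and z = 251; with shelf thickness 22, the clear gap is 251 − 0 − 22 = 229 mm.


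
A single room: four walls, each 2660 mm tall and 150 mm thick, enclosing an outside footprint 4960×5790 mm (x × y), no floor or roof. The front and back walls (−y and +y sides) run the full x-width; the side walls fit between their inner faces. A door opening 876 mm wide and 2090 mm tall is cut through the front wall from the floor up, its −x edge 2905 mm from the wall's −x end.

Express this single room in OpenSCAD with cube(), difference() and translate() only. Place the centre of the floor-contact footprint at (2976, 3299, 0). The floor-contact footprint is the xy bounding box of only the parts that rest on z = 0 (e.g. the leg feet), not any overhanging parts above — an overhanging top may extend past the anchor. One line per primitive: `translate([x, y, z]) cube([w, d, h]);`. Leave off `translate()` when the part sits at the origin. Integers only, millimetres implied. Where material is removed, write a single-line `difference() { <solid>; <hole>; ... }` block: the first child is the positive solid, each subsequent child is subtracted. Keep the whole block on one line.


difference() { translate([496, 404, 0]) cube([4960, 150, 2660]); translate([3401, 404, 0]) cube([876, 150, 2090]); }
translate([496, 6044, 0]) cube([4960, 150, 2660]);
translate([496, 554, 0]) cube([150, 5490, 2660]);
translate([5306, 554, 0]) cube([150, 5490, 2660]);


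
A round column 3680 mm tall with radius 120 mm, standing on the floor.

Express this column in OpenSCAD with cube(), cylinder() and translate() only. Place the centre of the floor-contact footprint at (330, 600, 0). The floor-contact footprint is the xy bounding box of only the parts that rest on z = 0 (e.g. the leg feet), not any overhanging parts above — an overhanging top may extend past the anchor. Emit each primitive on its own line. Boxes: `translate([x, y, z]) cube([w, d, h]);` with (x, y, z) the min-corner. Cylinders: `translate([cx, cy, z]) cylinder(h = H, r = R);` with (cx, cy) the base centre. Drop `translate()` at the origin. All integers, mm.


translate([330, 600, 0]) cylinder(h = 3680, r = 120);


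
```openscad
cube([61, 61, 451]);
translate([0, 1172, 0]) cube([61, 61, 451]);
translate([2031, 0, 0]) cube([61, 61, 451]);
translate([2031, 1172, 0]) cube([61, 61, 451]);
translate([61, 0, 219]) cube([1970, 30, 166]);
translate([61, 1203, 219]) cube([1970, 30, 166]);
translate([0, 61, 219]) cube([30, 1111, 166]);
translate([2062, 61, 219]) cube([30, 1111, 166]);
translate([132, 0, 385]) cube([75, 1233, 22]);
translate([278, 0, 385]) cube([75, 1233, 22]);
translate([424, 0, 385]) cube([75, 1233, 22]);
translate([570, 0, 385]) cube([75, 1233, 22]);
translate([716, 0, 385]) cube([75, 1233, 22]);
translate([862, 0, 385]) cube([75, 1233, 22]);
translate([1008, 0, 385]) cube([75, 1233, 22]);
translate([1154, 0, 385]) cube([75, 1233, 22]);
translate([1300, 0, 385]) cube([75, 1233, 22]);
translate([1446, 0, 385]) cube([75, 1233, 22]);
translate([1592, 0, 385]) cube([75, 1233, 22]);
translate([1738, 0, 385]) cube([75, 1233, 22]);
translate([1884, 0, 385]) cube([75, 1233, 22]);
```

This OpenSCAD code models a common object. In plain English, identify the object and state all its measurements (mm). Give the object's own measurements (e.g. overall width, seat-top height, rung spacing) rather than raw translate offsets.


A bed frame 2092 mm long (x) by 1233 mm wide (y). Four 61×61 mm corner posts, 451 mm tall, at the corners of the footprint. Four rails of 30 mm thickness and 166 mm height run between adjacent posts with their undersides at z = 219 mm, their outer faces flush with the outside of the frame (the two x-running rails run between the posts' inner faces; the two y-running rails run between the posts' inner faces). 13 slats, each 75 mm wide (x) and 22 mm thick, lie across the top of the two x-running rails, running the full 1233 mm width of the frame in y; along x they sit between the end posts with a 71 mm gap after the −x posts and between neighbouring slats, leaving 72 mm before the +x posts.


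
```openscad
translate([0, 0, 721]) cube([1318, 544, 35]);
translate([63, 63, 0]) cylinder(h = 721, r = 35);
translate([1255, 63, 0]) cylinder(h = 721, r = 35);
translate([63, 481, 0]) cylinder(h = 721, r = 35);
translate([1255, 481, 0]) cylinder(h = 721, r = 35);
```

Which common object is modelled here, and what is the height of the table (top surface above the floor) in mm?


A table. The table height is 756 mm.

A 1318×544×35 slab sits at z = 721 on four Ø70 mm round legs — a table. The top surface is at 721 + 35 = 756 mm.


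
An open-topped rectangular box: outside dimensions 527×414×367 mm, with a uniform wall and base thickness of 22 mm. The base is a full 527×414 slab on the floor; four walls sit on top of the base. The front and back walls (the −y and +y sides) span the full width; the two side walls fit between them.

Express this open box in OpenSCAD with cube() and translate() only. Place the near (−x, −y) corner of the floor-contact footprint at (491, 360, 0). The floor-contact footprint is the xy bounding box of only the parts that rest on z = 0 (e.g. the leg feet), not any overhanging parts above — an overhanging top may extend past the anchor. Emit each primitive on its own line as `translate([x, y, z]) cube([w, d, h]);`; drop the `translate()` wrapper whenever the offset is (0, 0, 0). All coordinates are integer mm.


translate([491, 360, 0]) cube([527, 414, 22]);
translate([491, 360, 22]) cube([527, 22, 345]);
translate([491, 752, 22]) cube([527, 22, 345]);
translate([491, 382, 22]) cube([22, 370, 345]);
translate([996, 382, 22]) cube([22, 370, 345]);
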